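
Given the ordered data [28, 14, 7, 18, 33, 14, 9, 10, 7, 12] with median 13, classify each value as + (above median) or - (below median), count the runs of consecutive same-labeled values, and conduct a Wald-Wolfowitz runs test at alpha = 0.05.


Step 1: Compute median = 13; label A = above, B = below.
Labels in order: AABAAABBBB  (n_A = 5, n_B = 5)
Step 2: Count runs R = 4.
Step 3: Under H0 (random ordering), E[R] = 2*n_A*n_B/(n_A+n_B) + 1 = 2*5*5/10 + 1 = 6.0000.
        Var[R] = 2*n_A*n_B*(2*n_A*n_B - n_A - n_B) / ((n_A+n_B)^2 * (n_A+n_B-1)) = 2000/900 = 2.2222.
        SD[R] = 1.4907.
Step 4: Continuity-corrected z = (R + 0.5 - E[R]) / SD[R] = (4 + 0.5 - 6.0000) / 1.4907 = -1.0062.
Step 5: Two-sided p-value via normal approximation = 2*(1 - Phi(|z|)) = 0.314305.
Step 6: alpha = 0.05. fail to reject H0.

R = 4, z = -1.0062, p = 0.314305, fail to reject H0.


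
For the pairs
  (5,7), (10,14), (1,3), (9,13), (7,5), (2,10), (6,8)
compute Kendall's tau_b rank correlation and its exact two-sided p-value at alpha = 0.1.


Step 1: Enumerate the 21 unordered pairs (i,j) with i<j and classify each by sign(x_j-x_i) * sign(y_j-y_i).
  (1,2):dx=+5,dy=+7->C; (1,3):dx=-4,dy=-4->C; (1,4):dx=+4,dy=+6->C; (1,5):dx=+2,dy=-2->D
  (1,6):dx=-3,dy=+3->D; (1,7):dx=+1,dy=+1->C; (2,3):dx=-9,dy=-11->C; (2,4):dx=-1,dy=-1->C
  (2,5):dx=-3,dy=-9->C; (2,6):dx=-8,dy=-4->C; (2,7):dx=-4,dy=-6->C; (3,4):dx=+8,dy=+10->C
  (3,5):dx=+6,dy=+2->C; (3,6):dx=+1,dy=+7->C; (3,7):dx=+5,dy=+5->C; (4,5):dx=-2,dy=-8->C
  (4,6):dx=-7,dy=-3->C; (4,7):dx=-3,dy=-5->C; (5,6):dx=-5,dy=+5->D; (5,7):dx=-1,dy=+3->D
  (6,7):dx=+4,dy=-2->D
Step 2: C = 16, D = 5, total pairs = 21.
Step 3: tau = (C - D)/(n(n-1)/2) = (16 - 5)/21 = 0.523810.
Step 4: Exact two-sided p-value (enumerate n! = 5040 permutations of y under H0): p = 0.136111.
Step 5: alpha = 0.1. fail to reject H0.

tau_b = 0.5238 (C=16, D=5), p = 0.136111, fail to reject H0.


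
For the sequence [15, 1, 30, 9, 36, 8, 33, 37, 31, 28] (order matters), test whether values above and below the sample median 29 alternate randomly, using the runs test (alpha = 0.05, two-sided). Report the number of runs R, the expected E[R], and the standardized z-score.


Step 1: Compute median = 29; label A = above, B = below.
Labels in order: BBABABAAAB  (n_A = 5, n_B = 5)
Step 2: Count runs R = 7.
Step 3: Under H0 (random ordering), E[R] = 2*n_A*n_B/(n_A+n_B) + 1 = 2*5*5/10 + 1 = 6.0000.
        Var[R] = 2*n_A*n_B*(2*n_A*n_B - n_A - n_B) / ((n_A+n_B)^2 * (n_A+n_B-1)) = 2000/900 = 2.2222.
        SD[R] = 1.4907.
Step 4: Continuity-corrected z = (R - 0.5 - E[R]) / SD[R] = (7 - 0.5 - 6.0000) / 1.4907 = 0.3354.
Step 5: Two-sided p-value via normal approximation = 2*(1 - Phi(|z|)) = 0.737316.
Step 6: alpha = 0.05. fail to reject H0.

R = 7, z = 0.3354, p = 0.737316, fail to reject H0.


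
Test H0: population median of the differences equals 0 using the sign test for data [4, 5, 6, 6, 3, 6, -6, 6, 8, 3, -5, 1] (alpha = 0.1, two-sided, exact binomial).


Step 1: Discard zero differences. Original n = 12; n_eff = number of nonzero differences = 12.
Nonzero differences (with sign): +4, +5, +6, +6, +3, +6, -6, +6, +8, +3, -5, +1
Step 2: Count signs: positive = 10, negative = 2.
Step 3: Under H0: P(positive) = 0.5, so the number of positives S ~ Bin(12, 0.5).
Step 4: Two-sided exact p-value = sum of Bin(12,0.5) probabilities at or below the observed probability = 0.038574.
Step 5: alpha = 0.1. reject H0.

n_eff = 12, pos = 10, neg = 2, p = 0.038574, reject H0.


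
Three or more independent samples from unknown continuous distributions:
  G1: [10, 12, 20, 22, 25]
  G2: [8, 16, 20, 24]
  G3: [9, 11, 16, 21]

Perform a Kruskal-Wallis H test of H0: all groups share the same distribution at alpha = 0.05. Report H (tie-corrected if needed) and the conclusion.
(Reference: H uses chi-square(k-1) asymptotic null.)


Step 1: Combine all N = 13 observations and assign midranks.
sorted (value, group, rank): (8,G2,1), (9,G3,2), (10,G1,3), (11,G3,4), (12,G1,5), (16,G2,6.5), (16,G3,6.5), (20,G1,8.5), (20,G2,8.5), (21,G3,10), (22,G1,11), (24,G2,12), (25,G1,13)
Step 2: Sum ranks within each group.
R_1 = 40.5 (n_1 = 5)
R_2 = 28 (n_2 = 4)
R_3 = 22.5 (n_3 = 4)
Step 3: H = 12/(N(N+1)) * sum(R_i^2/n_i) - 3(N+1)
     = 12/(13*14) * (40.5^2/5 + 28^2/4 + 22.5^2/4) - 3*14
     = 0.065934 * 650.612 - 42
     = 0.897527.
Step 4: Ties present; correction factor C = 1 - 12/(13^3 - 13) = 0.994505. Corrected H = 0.897527 / 0.994505 = 0.902486.
Step 5: Under H0, H ~ chi^2(2); p-value = 0.636836.
Step 6: alpha = 0.05. fail to reject H0.

H = 0.9025, df = 2, p = 0.636836, fail to reject H0.


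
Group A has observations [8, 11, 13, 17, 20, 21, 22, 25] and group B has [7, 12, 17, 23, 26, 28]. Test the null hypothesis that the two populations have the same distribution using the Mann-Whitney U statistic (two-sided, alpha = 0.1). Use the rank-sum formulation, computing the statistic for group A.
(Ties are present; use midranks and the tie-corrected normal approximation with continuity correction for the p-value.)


Step 1: Combine and sort all 14 observations; assign midranks.
sorted (value, group): (7,Y), (8,X), (11,X), (12,Y), (13,X), (17,X), (17,Y), (20,X), (21,X), (22,X), (23,Y), (25,X), (26,Y), (28,Y)
ranks: 7->1, 8->2, 11->3, 12->4, 13->5, 17->6.5, 17->6.5, 20->8, 21->9, 22->10, 23->11, 25->12, 26->13, 28->14
Step 2: Rank sum for X: R1 = 2 + 3 + 5 + 6.5 + 8 + 9 + 10 + 12 = 55.5.
Step 3: U_X = R1 - n1(n1+1)/2 = 55.5 - 8*9/2 = 55.5 - 36 = 19.5.
       U_Y = n1*n2 - U_X = 48 - 19.5 = 28.5.
Step 4: Ties are present, so use the tie-corrected normal approximation (with continuity correction) for the p-value.
Step 5: p-value = 0.605180; compare to alpha = 0.1. fail to reject H0.

U_X = 19.5, p = 0.605180, fail to reject H0 at alpha = 0.1.


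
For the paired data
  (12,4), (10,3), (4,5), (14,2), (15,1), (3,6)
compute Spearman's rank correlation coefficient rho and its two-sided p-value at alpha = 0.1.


Step 1: Rank x and y separately (midranks; no ties here).
rank(x): 12->4, 10->3, 4->2, 14->5, 15->6, 3->1
rank(y): 4->4, 3->3, 5->5, 2->2, 1->1, 6->6
Step 2: d_i = R_x(i) - R_y(i); compute d_i^2.
  (4-4)^2=0, (3-3)^2=0, (2-5)^2=9, (5-2)^2=9, (6-1)^2=25, (1-6)^2=25
sum(d^2) = 68.
Step 3: rho = 1 - 6*68 / (6*(6^2 - 1)) = 1 - 408/210 = -0.942857.
Step 4: Under H0, t = rho * sqrt((n-2)/(1-rho^2)) = -5.6595 ~ t(4).
Step 5: Two-sided p-value from the t-distribution with 4 df = 0.004805.
Step 6: alpha = 0.1. reject H0.

rho = -0.9429, p = 0.004805, reject H0 at alpha = 0.1.


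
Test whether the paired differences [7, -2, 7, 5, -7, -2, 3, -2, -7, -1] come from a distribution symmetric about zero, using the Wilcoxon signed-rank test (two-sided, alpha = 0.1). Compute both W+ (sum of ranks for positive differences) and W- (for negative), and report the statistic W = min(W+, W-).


Step 1: Drop any zero differences (none here) and take |d_i|.
|d| = [7, 2, 7, 5, 7, 2, 3, 2, 7, 1]
Step 2: Midrank |d_i| (ties get averaged ranks).
ranks: |7|->8.5, |2|->3, |7|->8.5, |5|->6, |7|->8.5, |2|->3, |3|->5, |2|->3, |7|->8.5, |1|->1
Step 3: Attach original signs; sum ranks with positive sign and with negative sign.
W+ = 8.5 + 8.5 + 6 + 5 = 28
W- = 3 + 8.5 + 3 + 3 + 8.5 + 1 = 27
(Check: W+ + W- = 55 should equal n(n+1)/2 = 55.)
Step 4: Test statistic W = min(W+, W-) = 27.
Step 5: Ties in |d|, so use the tie-corrected normal approximation.
        E[W] = n(n+1)/4 = 10*11/4 = 27.5.
        Tie groups: |d|=2 (t=3), |d|=7 (t=4); sum(t^3 - t) = 84.
        Var[W] = n(n+1)(2n+1)/24 - sum(t^3-t)/48 = 2310/24 - 84/48 = 94.5.
        z = (W - E[W]) / sqrt(Var[W]) = (27 - 27.5) / 9.7211 = -0.0514.
        Two-sided p = 2*Phi(z) = 0.958979.
Step 6: alpha = 0.1. fail to reject H0.

W+ = 28, W- = 27, W = min = 27, p = 0.958979, fail to reject H0.


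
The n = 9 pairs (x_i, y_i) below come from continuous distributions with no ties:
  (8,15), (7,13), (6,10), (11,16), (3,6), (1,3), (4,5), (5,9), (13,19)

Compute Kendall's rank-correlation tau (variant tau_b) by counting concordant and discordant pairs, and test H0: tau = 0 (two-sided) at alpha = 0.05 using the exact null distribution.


Step 1: Enumerate the 36 unordered pairs (i,j) with i<j and classify each by sign(x_j-x_i) * sign(y_j-y_i).
  (1,2):dx=-1,dy=-2->C; (1,3):dx=-2,dy=-5->C; (1,4):dx=+3,dy=+1->C; (1,5):dx=-5,dy=-9->C
  (1,6):dx=-7,dy=-12->C; (1,7):dx=-4,dy=-10->C; (1,8):dx=-3,dy=-6->C; (1,9):dx=+5,dy=+4->C
  (2,3):dx=-1,dy=-3->C; (2,4):dx=+4,dy=+3->C; (2,5):dx=-4,dy=-7->C; (2,6):dx=-6,dy=-10->C
  (2,7):dx=-3,dy=-8->C; (2,8):dx=-2,dy=-4->C; (2,9):dx=+6,dy=+6->C; (3,4):dx=+5,dy=+6->C
  (3,5):dx=-3,dy=-4->C; (3,6):dx=-5,dy=-7->C; (3,7):dx=-2,dy=-5->C; (3,8):dx=-1,dy=-1->C
  (3,9):dx=+7,dy=+9->C; (4,5):dx=-8,dy=-10->C; (4,6):dx=-10,dy=-13->C; (4,7):dx=-7,dy=-11->C
  (4,8):dx=-6,dy=-7->C; (4,9):dx=+2,dy=+3->C; (5,6):dx=-2,dy=-3->C; (5,7):dx=+1,dy=-1->D
  (5,8):dx=+2,dy=+3->C; (5,9):dx=+10,dy=+13->C; (6,7):dx=+3,dy=+2->C; (6,8):dx=+4,dy=+6->C
  (6,9):dx=+12,dy=+16->C; (7,8):dx=+1,dy=+4->C; (7,9):dx=+9,dy=+14->C; (8,9):dx=+8,dy=+10->C
Step 2: C = 35, D = 1, total pairs = 36.
Step 3: tau = (C - D)/(n(n-1)/2) = (35 - 1)/36 = 0.944444.
Step 4: Exact two-sided p-value (enumerate n! = 362880 permutations of y under H0): p = 0.000050.
Step 5: alpha = 0.05. reject H0.

tau_b = 0.9444 (C=35, D=1), p = 0.000050, reject H0.


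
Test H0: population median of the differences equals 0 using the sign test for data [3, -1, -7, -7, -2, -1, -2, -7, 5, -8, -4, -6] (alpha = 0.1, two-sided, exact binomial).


Step 1: Discard zero differences. Original n = 12; n_eff = number of nonzero differences = 12.
Nonzero differences (with sign): +3, -1, -7, -7, -2, -1, -2, -7, +5, -8, -4, -6
Step 2: Count signs: positive = 2, negative = 10.
Step 3: Under H0: P(positive) = 0.5, so the number of positives S ~ Bin(12, 0.5).
Step 4: Two-sided exact p-value = sum of Bin(12,0.5) probabilities at or below the observed probability = 0.038574.
Step 5: alpha = 0.1. reject H0.

n_eff = 12, pos = 2, neg = 10, p = 0.038574, reject H0.


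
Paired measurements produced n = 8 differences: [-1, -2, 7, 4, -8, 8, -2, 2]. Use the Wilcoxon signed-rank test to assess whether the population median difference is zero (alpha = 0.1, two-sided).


Step 1: Drop any zero differences (none here) and take |d_i|.
|d| = [1, 2, 7, 4, 8, 8, 2, 2]
Step 2: Midrank |d_i| (ties get averaged ranks).
ranks: |1|->1, |2|->3, |7|->6, |4|->5, |8|->7.5, |8|->7.5, |2|->3, |2|->3
Step 3: Attach original signs; sum ranks with positive sign and with negative sign.
W+ = 6 + 5 + 7.5 + 3 = 21.5
W- = 1 + 3 + 7.5 + 3 = 14.5
(Check: W+ + W- = 36 should equal n(n+1)/2 = 36.)
Step 4: Test statistic W = min(W+, W-) = 14.5.
Step 5: Ties in |d|, so use the tie-corrected normal approximation.
        E[W] = n(n+1)/4 = 8*9/4 = 18.
        Tie groups: |d|=2 (t=3), |d|=8 (t=2); sum(t^3 - t) = 30.
        Var[W] = n(n+1)(2n+1)/24 - sum(t^3-t)/48 = 1224/24 - 30/48 = 50.375.
        z = (W - E[W]) / sqrt(Var[W]) = (14.5 - 18) / 7.0975 = -0.4931.
        Two-sided p = 2*Phi(z) = 0.621921.
Step 6: alpha = 0.1. fail to reject H0.

W+ = 21.5, W- = 14.5, W = min = 14.5, p = 0.621921, fail to reject H0.


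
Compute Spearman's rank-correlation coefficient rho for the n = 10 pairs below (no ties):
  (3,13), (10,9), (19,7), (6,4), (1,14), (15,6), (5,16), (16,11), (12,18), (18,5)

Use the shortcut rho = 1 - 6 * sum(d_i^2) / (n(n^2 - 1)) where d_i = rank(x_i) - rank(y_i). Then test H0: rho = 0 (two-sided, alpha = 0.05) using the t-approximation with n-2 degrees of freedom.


Step 1: Rank x and y separately (midranks; no ties here).
rank(x): 3->2, 10->5, 19->10, 6->4, 1->1, 15->7, 5->3, 16->8, 12->6, 18->9
rank(y): 13->7, 9->5, 7->4, 4->1, 14->8, 6->3, 16->9, 11->6, 18->10, 5->2
Step 2: d_i = R_x(i) - R_y(i); compute d_i^2.
  (2-7)^2=25, (5-5)^2=0, (10-4)^2=36, (4-1)^2=9, (1-8)^2=49, (7-3)^2=16, (3-9)^2=36, (8-6)^2=4, (6-10)^2=16, (9-2)^2=49
sum(d^2) = 240.
Step 3: rho = 1 - 6*240 / (10*(10^2 - 1)) = 1 - 1440/990 = -0.454545.
Step 4: Under H0, t = rho * sqrt((n-2)/(1-rho^2)) = -1.4434 ~ t(8).
Step 5: Two-sided p-value from the t-distribution with 8 df = 0.186905.
Step 6: alpha = 0.05. fail to reject H0.

rho = -0.4545, p = 0.186905, fail to reject H0 at alpha = 0.05.


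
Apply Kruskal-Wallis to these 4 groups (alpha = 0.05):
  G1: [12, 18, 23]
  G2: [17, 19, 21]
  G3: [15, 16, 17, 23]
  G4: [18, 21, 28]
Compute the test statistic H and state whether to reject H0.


Step 1: Combine all N = 13 observations and assign midranks.
sorted (value, group, rank): (12,G1,1), (15,G3,2), (16,G3,3), (17,G2,4.5), (17,G3,4.5), (18,G1,6.5), (18,G4,6.5), (19,G2,8), (21,G2,9.5), (21,G4,9.5), (23,G1,11.5), (23,G3,11.5), (28,G4,13)
Step 2: Sum ranks within each group.
R_1 = 19 (n_1 = 3)
R_2 = 22 (n_2 = 3)
R_3 = 21 (n_3 = 4)
R_4 = 29 (n_4 = 3)
Step 3: H = 12/(N(N+1)) * sum(R_i^2/n_i) - 3(N+1)
     = 12/(13*14) * (19^2/3 + 22^2/3 + 21^2/4 + 29^2/3) - 3*14
     = 0.065934 * 672.25 - 42
     = 2.324176.
Step 4: Ties present; correction factor C = 1 - 24/(13^3 - 13) = 0.989011. Corrected H = 2.324176 / 0.989011 = 2.350000.
Step 5: Under H0, H ~ chi^2(3); p-value = 0.503010.
Step 6: alpha = 0.05. fail to reject H0.

H = 2.3500, df = 3, p = 0.503010, fail to reject H0.


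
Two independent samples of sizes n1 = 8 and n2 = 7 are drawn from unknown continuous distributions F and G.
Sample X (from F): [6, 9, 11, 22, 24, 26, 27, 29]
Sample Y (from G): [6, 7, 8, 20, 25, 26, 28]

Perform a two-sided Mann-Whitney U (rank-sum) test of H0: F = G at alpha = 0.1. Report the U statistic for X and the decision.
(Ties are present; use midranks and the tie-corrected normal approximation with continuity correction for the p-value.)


Step 1: Combine and sort all 15 observations; assign midranks.
sorted (value, group): (6,X), (6,Y), (7,Y), (8,Y), (9,X), (11,X), (20,Y), (22,X), (24,X), (25,Y), (26,X), (26,Y), (27,X), (28,Y), (29,X)
ranks: 6->1.5, 6->1.5, 7->3, 8->4, 9->5, 11->6, 20->7, 22->8, 24->9, 25->10, 26->11.5, 26->11.5, 27->13, 28->14, 29->15
Step 2: Rank sum for X: R1 = 1.5 + 5 + 6 + 8 + 9 + 11.5 + 13 + 15 = 69.
Step 3: U_X = R1 - n1(n1+1)/2 = 69 - 8*9/2 = 69 - 36 = 33.
       U_Y = n1*n2 - U_X = 56 - 33 = 23.
Step 4: Ties are present, so use the tie-corrected normal approximation (with continuity correction) for the p-value.
Step 5: p-value = 0.601875; compare to alpha = 0.1. fail to reject H0.

U_X = 33, p = 0.601875, fail to reject H0 at alpha = 0.1.


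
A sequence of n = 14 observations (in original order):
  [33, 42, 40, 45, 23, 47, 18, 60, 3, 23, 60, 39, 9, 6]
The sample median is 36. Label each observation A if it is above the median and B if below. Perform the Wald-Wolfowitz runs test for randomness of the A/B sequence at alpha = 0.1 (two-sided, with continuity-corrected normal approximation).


Step 1: Compute median = 36; label A = above, B = below.
Labels in order: BAAABABABBAABB  (n_A = 7, n_B = 7)
Step 2: Count runs R = 9.
Step 3: Under H0 (random ordering), E[R] = 2*n_A*n_B/(n_A+n_B) + 1 = 2*7*7/14 + 1 = 8.0000.
        Var[R] = 2*n_A*n_B*(2*n_A*n_B - n_A - n_B) / ((n_A+n_B)^2 * (n_A+n_B-1)) = 8232/2548 = 3.2308.
        SD[R] = 1.7974.
Step 4: Continuity-corrected z = (R - 0.5 - E[R]) / SD[R] = (9 - 0.5 - 8.0000) / 1.7974 = 0.2782.
Step 5: Two-sided p-value via normal approximation = 2*(1 - Phi(|z|)) = 0.780879.
Step 6: alpha = 0.1. fail to reject H0.

R = 9, z = 0.2782, p = 0.780879, fail to reject H0.


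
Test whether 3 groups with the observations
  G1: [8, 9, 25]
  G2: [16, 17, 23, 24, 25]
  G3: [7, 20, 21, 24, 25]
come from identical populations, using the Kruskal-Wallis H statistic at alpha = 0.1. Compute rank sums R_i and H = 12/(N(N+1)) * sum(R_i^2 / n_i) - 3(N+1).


Step 1: Combine all N = 13 observations and assign midranks.
sorted (value, group, rank): (7,G3,1), (8,G1,2), (9,G1,3), (16,G2,4), (17,G2,5), (20,G3,6), (21,G3,7), (23,G2,8), (24,G2,9.5), (24,G3,9.5), (25,G1,12), (25,G2,12), (25,G3,12)
Step 2: Sum ranks within each group.
R_1 = 17 (n_1 = 3)
R_2 = 38.5 (n_2 = 5)
R_3 = 35.5 (n_3 = 5)
Step 3: H = 12/(N(N+1)) * sum(R_i^2/n_i) - 3(N+1)
     = 12/(13*14) * (17^2/3 + 38.5^2/5 + 35.5^2/5) - 3*14
     = 0.065934 * 644.833 - 42
     = 0.516484.
Step 4: Ties present; correction factor C = 1 - 30/(13^3 - 13) = 0.986264. Corrected H = 0.516484 / 0.986264 = 0.523677.
Step 5: Under H0, H ~ chi^2(2); p-value = 0.769635.
Step 6: alpha = 0.1. fail to reject H0.

H = 0.5237, df = 2, p = 0.769635, fail to reject H0.


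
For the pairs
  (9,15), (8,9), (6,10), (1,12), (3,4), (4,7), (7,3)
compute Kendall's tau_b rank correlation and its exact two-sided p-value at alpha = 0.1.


Step 1: Enumerate the 21 unordered pairs (i,j) with i<j and classify each by sign(x_j-x_i) * sign(y_j-y_i).
  (1,2):dx=-1,dy=-6->C; (1,3):dx=-3,dy=-5->C; (1,4):dx=-8,dy=-3->C; (1,5):dx=-6,dy=-11->C
  (1,6):dx=-5,dy=-8->C; (1,7):dx=-2,dy=-12->C; (2,3):dx=-2,dy=+1->D; (2,4):dx=-7,dy=+3->D
  (2,5):dx=-5,dy=-5->C; (2,6):dx=-4,dy=-2->C; (2,7):dx=-1,dy=-6->C; (3,4):dx=-5,dy=+2->D
  (3,5):dx=-3,dy=-6->C; (3,6):dx=-2,dy=-3->C; (3,7):dx=+1,dy=-7->D; (4,5):dx=+2,dy=-8->D
  (4,6):dx=+3,dy=-5->D; (4,7):dx=+6,dy=-9->D; (5,6):dx=+1,dy=+3->C; (5,7):dx=+4,dy=-1->D
  (6,7):dx=+3,dy=-4->D
Step 2: C = 12, D = 9, total pairs = 21.
Step 3: tau = (C - D)/(n(n-1)/2) = (12 - 9)/21 = 0.142857.
Step 4: Exact two-sided p-value (enumerate n! = 5040 permutations of y under H0): p = 0.772619.
Step 5: alpha = 0.1. fail to reject H0.

tau_b = 0.1429 (C=12, D=9), p = 0.772619, fail to reject H0.


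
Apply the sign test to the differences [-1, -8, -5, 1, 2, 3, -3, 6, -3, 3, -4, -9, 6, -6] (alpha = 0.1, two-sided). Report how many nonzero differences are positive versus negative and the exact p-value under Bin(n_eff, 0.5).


Step 1: Discard zero differences. Original n = 14; n_eff = number of nonzero differences = 14.
Nonzero differences (with sign): -1, -8, -5, +1, +2, +3, -3, +6, -3, +3, -4, -9, +6, -6
Step 2: Count signs: positive = 6, negative = 8.
Step 3: Under H0: P(positive) = 0.5, so the number of positives S ~ Bin(14, 0.5).
Step 4: Two-sided exact p-value = sum of Bin(14,0.5) probabilities at or below the observed probability = 0.790527.
Step 5: alpha = 0.1. fail to reject H0.

n_eff = 14, pos = 6, neg = 8, p = 0.790527, fail to reject H0.


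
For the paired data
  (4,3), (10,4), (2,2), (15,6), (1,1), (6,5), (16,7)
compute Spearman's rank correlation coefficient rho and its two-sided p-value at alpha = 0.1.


Step 1: Rank x and y separately (midranks; no ties here).
rank(x): 4->3, 10->5, 2->2, 15->6, 1->1, 6->4, 16->7
rank(y): 3->3, 4->4, 2->2, 6->6, 1->1, 5->5, 7->7
Step 2: d_i = R_x(i) - R_y(i); compute d_i^2.
  (3-3)^2=0, (5-4)^2=1, (2-2)^2=0, (6-6)^2=0, (1-1)^2=0, (4-5)^2=1, (7-7)^2=0
sum(d^2) = 2.
Step 3: rho = 1 - 6*2 / (7*(7^2 - 1)) = 1 - 12/336 = 0.964286.
Step 4: Under H0, t = rho * sqrt((n-2)/(1-rho^2)) = 8.1408 ~ t(5).
Step 5: Two-sided p-value from the t-distribution with 5 df = 0.000454.
Step 6: alpha = 0.1. reject H0.

rho = 0.9643, p = 0.000454, reject H0 at alpha = 0.1.


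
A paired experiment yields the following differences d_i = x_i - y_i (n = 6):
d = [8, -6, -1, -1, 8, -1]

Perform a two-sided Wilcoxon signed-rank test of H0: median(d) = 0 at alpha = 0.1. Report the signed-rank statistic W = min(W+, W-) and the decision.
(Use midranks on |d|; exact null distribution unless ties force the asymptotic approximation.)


Step 1: Drop any zero differences (none here) and take |d_i|.
|d| = [8, 6, 1, 1, 8, 1]
Step 2: Midrank |d_i| (ties get averaged ranks).
ranks: |8|->5.5, |6|->4, |1|->2, |1|->2, |8|->5.5, |1|->2
Step 3: Attach original signs; sum ranks with positive sign and with negative sign.
W+ = 5.5 + 5.5 = 11
W- = 4 + 2 + 2 + 2 = 10
(Check: W+ + W- = 21 should equal n(n+1)/2 = 21.)
Step 4: Test statistic W = min(W+, W-) = 10.
Step 5: Ties in |d|, so use the tie-corrected normal approximation.
        E[W] = n(n+1)/4 = 6*7/4 = 10.5.
        Tie groups: |d|=1 (t=3), |d|=8 (t=2); sum(t^3 - t) = 30.
        Var[W] = n(n+1)(2n+1)/24 - sum(t^3-t)/48 = 546/24 - 30/48 = 22.125.
        z = (W - E[W]) / sqrt(Var[W]) = (10 - 10.5) / 4.7037 = -0.1063.
        Two-sided p = 2*Phi(z) = 0.915345.
Step 6: alpha = 0.1. fail to reject H0.

W+ = 11, W- = 10, W = min = 10, p = 0.915345, fail to reject H0.


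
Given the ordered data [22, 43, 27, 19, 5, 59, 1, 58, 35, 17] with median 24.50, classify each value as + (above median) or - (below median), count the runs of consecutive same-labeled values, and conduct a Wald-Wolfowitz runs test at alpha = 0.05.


Step 1: Compute median = 24.50; label A = above, B = below.
Labels in order: BAABBABAAB  (n_A = 5, n_B = 5)
Step 2: Count runs R = 7.
Step 3: Under H0 (random ordering), E[R] = 2*n_A*n_B/(n_A+n_B) + 1 = 2*5*5/10 + 1 = 6.0000.
        Var[R] = 2*n_A*n_B*(2*n_A*n_B - n_A - n_B) / ((n_A+n_B)^2 * (n_A+n_B-1)) = 2000/900 = 2.2222.
        SD[R] = 1.4907.
Step 4: Continuity-corrected z = (R - 0.5 - E[R]) / SD[R] = (7 - 0.5 - 6.0000) / 1.4907 = 0.3354.
Step 5: Two-sided p-value via normal approximation = 2*(1 - Phi(|z|)) = 0.737316.
Step 6: alpha = 0.05. fail to reject H0.

R = 7, z = 0.3354, p = 0.737316, fail to reject H0.


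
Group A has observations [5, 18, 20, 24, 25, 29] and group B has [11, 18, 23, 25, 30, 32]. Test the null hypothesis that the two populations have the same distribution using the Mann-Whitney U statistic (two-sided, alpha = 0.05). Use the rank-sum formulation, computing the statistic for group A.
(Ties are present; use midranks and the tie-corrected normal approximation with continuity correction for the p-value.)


Step 1: Combine and sort all 12 observations; assign midranks.
sorted (value, group): (5,X), (11,Y), (18,X), (18,Y), (20,X), (23,Y), (24,X), (25,X), (25,Y), (29,X), (30,Y), (32,Y)
ranks: 5->1, 11->2, 18->3.5, 18->3.5, 20->5, 23->6, 24->7, 25->8.5, 25->8.5, 29->10, 30->11, 32->12
Step 2: Rank sum for X: R1 = 1 + 3.5 + 5 + 7 + 8.5 + 10 = 35.
Step 3: U_X = R1 - n1(n1+1)/2 = 35 - 6*7/2 = 35 - 21 = 14.
       U_Y = n1*n2 - U_X = 36 - 14 = 22.
Step 4: Ties are present, so use the tie-corrected normal approximation (with continuity correction) for the p-value.
Step 5: p-value = 0.573831; compare to alpha = 0.05. fail to reject H0.

U_X = 14, p = 0.573831, fail to reject H0 at alpha = 0.05.


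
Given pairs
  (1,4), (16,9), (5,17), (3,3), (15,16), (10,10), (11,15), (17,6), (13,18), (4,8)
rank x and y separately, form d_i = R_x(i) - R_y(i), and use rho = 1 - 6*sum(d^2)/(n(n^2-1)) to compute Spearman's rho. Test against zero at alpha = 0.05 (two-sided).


Step 1: Rank x and y separately (midranks; no ties here).
rank(x): 1->1, 16->9, 5->4, 3->2, 15->8, 10->5, 11->6, 17->10, 13->7, 4->3
rank(y): 4->2, 9->5, 17->9, 3->1, 16->8, 10->6, 15->7, 6->3, 18->10, 8->4
Step 2: d_i = R_x(i) - R_y(i); compute d_i^2.
  (1-2)^2=1, (9-5)^2=16, (4-9)^2=25, (2-1)^2=1, (8-8)^2=0, (5-6)^2=1, (6-7)^2=1, (10-3)^2=49, (7-10)^2=9, (3-4)^2=1
sum(d^2) = 104.
Step 3: rho = 1 - 6*104 / (10*(10^2 - 1)) = 1 - 624/990 = 0.369697.
Step 4: Under H0, t = rho * sqrt((n-2)/(1-rho^2)) = 1.1254 ~ t(8).
Step 5: Two-sided p-value from the t-distribution with 8 df = 0.293050.
Step 6: alpha = 0.05. fail to reject H0.

rho = 0.3697, p = 0.293050, fail to reject H0 at alpha = 0.05.


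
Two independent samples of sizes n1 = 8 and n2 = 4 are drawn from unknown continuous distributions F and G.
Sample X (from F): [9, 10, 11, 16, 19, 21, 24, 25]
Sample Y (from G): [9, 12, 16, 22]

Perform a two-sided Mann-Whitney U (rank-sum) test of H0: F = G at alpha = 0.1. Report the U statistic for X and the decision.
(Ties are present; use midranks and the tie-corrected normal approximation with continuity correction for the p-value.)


Step 1: Combine and sort all 12 observations; assign midranks.
sorted (value, group): (9,X), (9,Y), (10,X), (11,X), (12,Y), (16,X), (16,Y), (19,X), (21,X), (22,Y), (24,X), (25,X)
ranks: 9->1.5, 9->1.5, 10->3, 11->4, 12->5, 16->6.5, 16->6.5, 19->8, 21->9, 22->10, 24->11, 25->12
Step 2: Rank sum for X: R1 = 1.5 + 3 + 4 + 6.5 + 8 + 9 + 11 + 12 = 55.
Step 3: U_X = R1 - n1(n1+1)/2 = 55 - 8*9/2 = 55 - 36 = 19.
       U_Y = n1*n2 - U_X = 32 - 19 = 13.
Step 4: Ties are present, so use the tie-corrected normal approximation (with continuity correction) for the p-value.
Step 5: p-value = 0.670038; compare to alpha = 0.1. fail to reject H0.

U_X = 19, p = 0.670038, fail to reject H0 at alpha = 0.1.


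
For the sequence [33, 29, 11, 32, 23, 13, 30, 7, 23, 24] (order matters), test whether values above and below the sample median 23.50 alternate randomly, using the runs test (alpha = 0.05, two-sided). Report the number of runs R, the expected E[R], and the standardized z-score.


Step 1: Compute median = 23.50; label A = above, B = below.
Labels in order: AABABBABBA  (n_A = 5, n_B = 5)
Step 2: Count runs R = 7.
Step 3: Under H0 (random ordering), E[R] = 2*n_A*n_B/(n_A+n_B) + 1 = 2*5*5/10 + 1 = 6.0000.
        Var[R] = 2*n_A*n_B*(2*n_A*n_B - n_A - n_B) / ((n_A+n_B)^2 * (n_A+n_B-1)) = 2000/900 = 2.2222.
        SD[R] = 1.4907.
Step 4: Continuity-corrected z = (R - 0.5 - E[R]) / SD[R] = (7 - 0.5 - 6.0000) / 1.4907 = 0.3354.
Step 5: Two-sided p-value via normal approximation = 2*(1 - Phi(|z|)) = 0.737316.
Step 6: alpha = 0.05. fail to reject H0.

R = 7, z = 0.3354, p = 0.737316, fail to reject H0.


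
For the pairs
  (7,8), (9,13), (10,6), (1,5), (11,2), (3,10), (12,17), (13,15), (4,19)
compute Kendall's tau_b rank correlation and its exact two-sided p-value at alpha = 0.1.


Step 1: Enumerate the 36 unordered pairs (i,j) with i<j and classify each by sign(x_j-x_i) * sign(y_j-y_i).
  (1,2):dx=+2,dy=+5->C; (1,3):dx=+3,dy=-2->D; (1,4):dx=-6,dy=-3->C; (1,5):dx=+4,dy=-6->D
  (1,6):dx=-4,dy=+2->D; (1,7):dx=+5,dy=+9->C; (1,8):dx=+6,dy=+7->C; (1,9):dx=-3,dy=+11->D
  (2,3):dx=+1,dy=-7->D; (2,4):dx=-8,dy=-8->C; (2,5):dx=+2,dy=-11->D; (2,6):dx=-6,dy=-3->C
  (2,7):dx=+3,dy=+4->C; (2,8):dx=+4,dy=+2->C; (2,9):dx=-5,dy=+6->D; (3,4):dx=-9,dy=-1->C
  (3,5):dx=+1,dy=-4->D; (3,6):dx=-7,dy=+4->D; (3,7):dx=+2,dy=+11->C; (3,8):dx=+3,dy=+9->C
  (3,9):dx=-6,dy=+13->D; (4,5):dx=+10,dy=-3->D; (4,6):dx=+2,dy=+5->C; (4,7):dx=+11,dy=+12->C
  (4,8):dx=+12,dy=+10->C; (4,9):dx=+3,dy=+14->C; (5,6):dx=-8,dy=+8->D; (5,7):dx=+1,dy=+15->C
  (5,8):dx=+2,dy=+13->C; (5,9):dx=-7,dy=+17->D; (6,7):dx=+9,dy=+7->C; (6,8):dx=+10,dy=+5->C
  (6,9):dx=+1,dy=+9->C; (7,8):dx=+1,dy=-2->D; (7,9):dx=-8,dy=+2->D; (8,9):dx=-9,dy=+4->D
Step 2: C = 20, D = 16, total pairs = 36.
Step 3: tau = (C - D)/(n(n-1)/2) = (20 - 16)/36 = 0.111111.
Step 4: Exact two-sided p-value (enumerate n! = 362880 permutations of y under H0): p = 0.761414.
Step 5: alpha = 0.1. fail to reject H0.

tau_b = 0.1111 (C=20, D=16), p = 0.761414, fail to reject H0.


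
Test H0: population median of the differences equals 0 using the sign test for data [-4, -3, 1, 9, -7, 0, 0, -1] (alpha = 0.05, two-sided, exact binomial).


Step 1: Discard zero differences. Original n = 8; n_eff = number of nonzero differences = 6.
Nonzero differences (with sign): -4, -3, +1, +9, -7, -1
Step 2: Count signs: positive = 2, negative = 4.
Step 3: Under H0: P(positive) = 0.5, so the number of positives S ~ Bin(6, 0.5).
Step 4: Two-sided exact p-value = sum of Bin(6,0.5) probabilities at or below the observed probability = 0.687500.
Step 5: alpha = 0.05. fail to reject H0.

n_eff = 6, pos = 2, neg = 4, p = 0.687500, fail to reject H0.


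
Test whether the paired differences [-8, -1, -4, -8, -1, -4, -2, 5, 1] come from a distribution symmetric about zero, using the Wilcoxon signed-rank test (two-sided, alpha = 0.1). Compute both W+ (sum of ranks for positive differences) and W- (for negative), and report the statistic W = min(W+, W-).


Step 1: Drop any zero differences (none here) and take |d_i|.
|d| = [8, 1, 4, 8, 1, 4, 2, 5, 1]
Step 2: Midrank |d_i| (ties get averaged ranks).
ranks: |8|->8.5, |1|->2, |4|->5.5, |8|->8.5, |1|->2, |4|->5.5, |2|->4, |5|->7, |1|->2
Step 3: Attach original signs; sum ranks with positive sign and with negative sign.
W+ = 7 + 2 = 9
W- = 8.5 + 2 + 5.5 + 8.5 + 2 + 5.5 + 4 = 36
(Check: W+ + W- = 45 should equal n(n+1)/2 = 45.)
Step 4: Test statistic W = min(W+, W-) = 9.
Step 5: Ties in |d|, so use the tie-corrected normal approximation.
        E[W] = n(n+1)/4 = 9*10/4 = 22.5.
        Tie groups: |d|=1 (t=3), |d|=4 (t=2), |d|=8 (t=2); sum(t^3 - t) = 36.
        Var[W] = n(n+1)(2n+1)/24 - sum(t^3-t)/48 = 1710/24 - 36/48 = 70.5.
        z = (W - E[W]) / sqrt(Var[W]) = (9 - 22.5) / 8.3964 = -1.6078.
        Two-sided p = 2*Phi(z) = 0.107873.
Step 6: alpha = 0.1. fail to reject H0.

W+ = 9, W- = 36, W = min = 9, p = 0.107873, fail to reject H0.


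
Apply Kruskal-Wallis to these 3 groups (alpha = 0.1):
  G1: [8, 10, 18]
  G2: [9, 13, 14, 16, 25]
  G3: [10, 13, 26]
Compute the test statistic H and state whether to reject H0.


Step 1: Combine all N = 11 observations and assign midranks.
sorted (value, group, rank): (8,G1,1), (9,G2,2), (10,G1,3.5), (10,G3,3.5), (13,G2,5.5), (13,G3,5.5), (14,G2,7), (16,G2,8), (18,G1,9), (25,G2,10), (26,G3,11)
Step 2: Sum ranks within each group.
R_1 = 13.5 (n_1 = 3)
R_2 = 32.5 (n_2 = 5)
R_3 = 20 (n_3 = 3)
Step 3: H = 12/(N(N+1)) * sum(R_i^2/n_i) - 3(N+1)
     = 12/(11*12) * (13.5^2/3 + 32.5^2/5 + 20^2/3) - 3*12
     = 0.090909 * 405.333 - 36
     = 0.848485.
Step 4: Ties present; correction factor C = 1 - 12/(11^3 - 11) = 0.990909. Corrected H = 0.848485 / 0.990909 = 0.856269.
Step 5: Under H0, H ~ chi^2(2); p-value = 0.651724.
Step 6: alpha = 0.1. fail to reject H0.

H = 0.8563, df = 2, p = 0.651724, fail to reject H0.


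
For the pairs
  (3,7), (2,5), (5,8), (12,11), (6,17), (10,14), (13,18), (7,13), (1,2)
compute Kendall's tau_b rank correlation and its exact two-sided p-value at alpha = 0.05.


Step 1: Enumerate the 36 unordered pairs (i,j) with i<j and classify each by sign(x_j-x_i) * sign(y_j-y_i).
  (1,2):dx=-1,dy=-2->C; (1,3):dx=+2,dy=+1->C; (1,4):dx=+9,dy=+4->C; (1,5):dx=+3,dy=+10->C
  (1,6):dx=+7,dy=+7->C; (1,7):dx=+10,dy=+11->C; (1,8):dx=+4,dy=+6->C; (1,9):dx=-2,dy=-5->C
  (2,3):dx=+3,dy=+3->C; (2,4):dx=+10,dy=+6->C; (2,5):dx=+4,dy=+12->C; (2,6):dx=+8,dy=+9->C
  (2,7):dx=+11,dy=+13->C; (2,8):dx=+5,dy=+8->C; (2,9):dx=-1,dy=-3->C; (3,4):dx=+7,dy=+3->C
  (3,5):dx=+1,dy=+9->C; (3,6):dx=+5,dy=+6->C; (3,7):dx=+8,dy=+10->C; (3,8):dx=+2,dy=+5->C
  (3,9):dx=-4,dy=-6->C; (4,5):dx=-6,dy=+6->D; (4,6):dx=-2,dy=+3->D; (4,7):dx=+1,dy=+7->C
  (4,8):dx=-5,dy=+2->D; (4,9):dx=-11,dy=-9->C; (5,6):dx=+4,dy=-3->D; (5,7):dx=+7,dy=+1->C
  (5,8):dx=+1,dy=-4->D; (5,9):dx=-5,dy=-15->C; (6,7):dx=+3,dy=+4->C; (6,8):dx=-3,dy=-1->C
  (6,9):dx=-9,dy=-12->C; (7,8):dx=-6,dy=-5->C; (7,9):dx=-12,dy=-16->C; (8,9):dx=-6,dy=-11->C
Step 2: C = 31, D = 5, total pairs = 36.
Step 3: tau = (C - D)/(n(n-1)/2) = (31 - 5)/36 = 0.722222.
Step 4: Exact two-sided p-value (enumerate n! = 362880 permutations of y under H0): p = 0.005886.
Step 5: alpha = 0.05. reject H0.

tau_b = 0.7222 (C=31, D=5), p = 0.005886, reject H0.


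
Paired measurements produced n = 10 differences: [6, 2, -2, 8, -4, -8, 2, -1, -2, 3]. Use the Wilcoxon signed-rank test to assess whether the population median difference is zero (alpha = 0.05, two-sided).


Step 1: Drop any zero differences (none here) and take |d_i|.
|d| = [6, 2, 2, 8, 4, 8, 2, 1, 2, 3]
Step 2: Midrank |d_i| (ties get averaged ranks).
ranks: |6|->8, |2|->3.5, |2|->3.5, |8|->9.5, |4|->7, |8|->9.5, |2|->3.5, |1|->1, |2|->3.5, |3|->6
Step 3: Attach original signs; sum ranks with positive sign and with negative sign.
W+ = 8 + 3.5 + 9.5 + 3.5 + 6 = 30.5
W- = 3.5 + 7 + 9.5 + 1 + 3.5 = 24.5
(Check: W+ + W- = 55 should equal n(n+1)/2 = 55.)
Step 4: Test statistic W = min(W+, W-) = 24.5.
Step 5: Ties in |d|, so use the tie-corrected normal approximation.
        E[W] = n(n+1)/4 = 10*11/4 = 27.5.
        Tie groups: |d|=2 (t=4), |d|=8 (t=2); sum(t^3 - t) = 66.
        Var[W] = n(n+1)(2n+1)/24 - sum(t^3-t)/48 = 2310/24 - 66/48 = 94.875.
        z = (W - E[W]) / sqrt(Var[W]) = (24.5 - 27.5) / 9.7404 = -0.3080.
        Two-sided p = 2*Phi(z) = 0.758085.
Step 6: alpha = 0.05. fail to reject H0.

W+ = 30.5, W- = 24.5, W = min = 24.5, p = 0.758085, fail to reject H0.


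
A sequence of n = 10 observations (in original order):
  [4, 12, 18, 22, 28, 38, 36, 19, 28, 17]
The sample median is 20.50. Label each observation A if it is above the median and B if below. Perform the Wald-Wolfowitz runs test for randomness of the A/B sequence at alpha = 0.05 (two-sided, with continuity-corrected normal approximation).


Step 1: Compute median = 20.50; label A = above, B = below.
Labels in order: BBBAAAABAB  (n_A = 5, n_B = 5)
Step 2: Count runs R = 5.
Step 3: Under H0 (random ordering), E[R] = 2*n_A*n_B/(n_A+n_B) + 1 = 2*5*5/10 + 1 = 6.0000.
        Var[R] = 2*n_A*n_B*(2*n_A*n_B - n_A - n_B) / ((n_A+n_B)^2 * (n_A+n_B-1)) = 2000/900 = 2.2222.
        SD[R] = 1.4907.
Step 4: Continuity-corrected z = (R + 0.5 - E[R]) / SD[R] = (5 + 0.5 - 6.0000) / 1.4907 = -0.3354.
Step 5: Two-sided p-value via normal approximation = 2*(1 - Phi(|z|)) = 0.737316.
Step 6: alpha = 0.05. fail to reject H0.

R = 5, z = -0.3354, p = 0.737316, fail to reject H0.


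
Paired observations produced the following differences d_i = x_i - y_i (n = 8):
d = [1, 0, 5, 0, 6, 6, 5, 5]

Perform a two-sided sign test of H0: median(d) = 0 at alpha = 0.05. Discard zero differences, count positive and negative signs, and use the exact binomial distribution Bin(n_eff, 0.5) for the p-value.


Step 1: Discard zero differences. Original n = 8; n_eff = number of nonzero differences = 6.
Nonzero differences (with sign): +1, +5, +6, +6, +5, +5
Step 2: Count signs: positive = 6, negative = 0.
Step 3: Under H0: P(positive) = 0.5, so the number of positives S ~ Bin(6, 0.5).
Step 4: Two-sided exact p-value = sum of Bin(6,0.5) probabilities at or below the observed probability = 0.031250.
Step 5: alpha = 0.05. reject H0.

n_eff = 6, pos = 6, neg = 0, p = 0.031250, reject H0.


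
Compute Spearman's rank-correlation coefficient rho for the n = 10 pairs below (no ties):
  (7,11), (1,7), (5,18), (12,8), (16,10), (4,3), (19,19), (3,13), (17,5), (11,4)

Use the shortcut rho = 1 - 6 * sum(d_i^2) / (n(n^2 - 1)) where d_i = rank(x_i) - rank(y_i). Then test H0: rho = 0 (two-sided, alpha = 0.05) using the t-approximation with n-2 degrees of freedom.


Step 1: Rank x and y separately (midranks; no ties here).
rank(x): 7->5, 1->1, 5->4, 12->7, 16->8, 4->3, 19->10, 3->2, 17->9, 11->6
rank(y): 11->7, 7->4, 18->9, 8->5, 10->6, 3->1, 19->10, 13->8, 5->3, 4->2
Step 2: d_i = R_x(i) - R_y(i); compute d_i^2.
  (5-7)^2=4, (1-4)^2=9, (4-9)^2=25, (7-5)^2=4, (8-6)^2=4, (3-1)^2=4, (10-10)^2=0, (2-8)^2=36, (9-3)^2=36, (6-2)^2=16
sum(d^2) = 138.
Step 3: rho = 1 - 6*138 / (10*(10^2 - 1)) = 1 - 828/990 = 0.163636.
Step 4: Under H0, t = rho * sqrt((n-2)/(1-rho^2)) = 0.4692 ~ t(8).
Step 5: Two-sided p-value from the t-distribution with 8 df = 0.651477.
Step 6: alpha = 0.05. fail to reject H0.

rho = 0.1636, p = 0.651477, fail to reject H0 at alpha = 0.05.


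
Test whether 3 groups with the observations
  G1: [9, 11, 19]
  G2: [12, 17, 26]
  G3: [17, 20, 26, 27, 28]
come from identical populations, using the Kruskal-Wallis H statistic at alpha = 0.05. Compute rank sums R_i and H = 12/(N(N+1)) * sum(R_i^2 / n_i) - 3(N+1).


Step 1: Combine all N = 11 observations and assign midranks.
sorted (value, group, rank): (9,G1,1), (11,G1,2), (12,G2,3), (17,G2,4.5), (17,G3,4.5), (19,G1,6), (20,G3,7), (26,G2,8.5), (26,G3,8.5), (27,G3,10), (28,G3,11)
Step 2: Sum ranks within each group.
R_1 = 9 (n_1 = 3)
R_2 = 16 (n_2 = 3)
R_3 = 41 (n_3 = 5)
Step 3: H = 12/(N(N+1)) * sum(R_i^2/n_i) - 3(N+1)
     = 12/(11*12) * (9^2/3 + 16^2/3 + 41^2/5) - 3*12
     = 0.090909 * 448.533 - 36
     = 4.775758.
Step 4: Ties present; correction factor C = 1 - 12/(11^3 - 11) = 0.990909. Corrected H = 4.775758 / 0.990909 = 4.819572.
Step 5: Under H0, H ~ chi^2(2); p-value = 0.089835.
Step 6: alpha = 0.05. fail to reject H0.

H = 4.8196, df = 2, p = 0.089835, fail to reject H0.


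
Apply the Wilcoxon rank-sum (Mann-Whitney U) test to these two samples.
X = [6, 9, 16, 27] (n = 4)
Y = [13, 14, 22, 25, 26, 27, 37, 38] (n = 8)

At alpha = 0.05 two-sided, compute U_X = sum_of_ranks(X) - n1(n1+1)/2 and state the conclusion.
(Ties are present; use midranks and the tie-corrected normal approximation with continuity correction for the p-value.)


Step 1: Combine and sort all 12 observations; assign midranks.
sorted (value, group): (6,X), (9,X), (13,Y), (14,Y), (16,X), (22,Y), (25,Y), (26,Y), (27,X), (27,Y), (37,Y), (38,Y)
ranks: 6->1, 9->2, 13->3, 14->4, 16->5, 22->6, 25->7, 26->8, 27->9.5, 27->9.5, 37->11, 38->12
Step 2: Rank sum for X: R1 = 1 + 2 + 5 + 9.5 = 17.5.
Step 3: U_X = R1 - n1(n1+1)/2 = 17.5 - 4*5/2 = 17.5 - 10 = 7.5.
       U_Y = n1*n2 - U_X = 32 - 7.5 = 24.5.
Step 4: Ties are present, so use the tie-corrected normal approximation (with continuity correction) for the p-value.
Step 5: p-value = 0.173478; compare to alpha = 0.05. fail to reject H0.

U_X = 7.5, p = 0.173478, fail to reject H0 at alpha = 0.05.


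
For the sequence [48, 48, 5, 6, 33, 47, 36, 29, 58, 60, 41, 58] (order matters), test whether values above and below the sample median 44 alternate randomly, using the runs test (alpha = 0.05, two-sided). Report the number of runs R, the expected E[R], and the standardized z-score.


Step 1: Compute median = 44; label A = above, B = below.
Labels in order: AABBBABBAABA  (n_A = 6, n_B = 6)
Step 2: Count runs R = 7.
Step 3: Under H0 (random ordering), E[R] = 2*n_A*n_B/(n_A+n_B) + 1 = 2*6*6/12 + 1 = 7.0000.
        Var[R] = 2*n_A*n_B*(2*n_A*n_B - n_A - n_B) / ((n_A+n_B)^2 * (n_A+n_B-1)) = 4320/1584 = 2.7273.
        SD[R] = 1.6514.
Step 4: R = E[R], so z = 0 with no continuity correction.
Step 5: Two-sided p-value via normal approximation = 2*(1 - Phi(|z|)) = 1.000000.
Step 6: alpha = 0.05. fail to reject H0.

R = 7, z = 0.0000, p = 1.000000, fail to reject H0.


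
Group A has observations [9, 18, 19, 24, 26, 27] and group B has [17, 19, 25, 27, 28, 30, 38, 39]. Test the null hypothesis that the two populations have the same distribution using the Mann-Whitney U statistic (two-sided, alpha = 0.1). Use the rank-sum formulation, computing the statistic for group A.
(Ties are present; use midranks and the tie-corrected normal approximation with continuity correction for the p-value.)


Step 1: Combine and sort all 14 observations; assign midranks.
sorted (value, group): (9,X), (17,Y), (18,X), (19,X), (19,Y), (24,X), (25,Y), (26,X), (27,X), (27,Y), (28,Y), (30,Y), (38,Y), (39,Y)
ranks: 9->1, 17->2, 18->3, 19->4.5, 19->4.5, 24->6, 25->7, 26->8, 27->9.5, 27->9.5, 28->11, 30->12, 38->13, 39->14
Step 2: Rank sum for X: R1 = 1 + 3 + 4.5 + 6 + 8 + 9.5 = 32.
Step 3: U_X = R1 - n1(n1+1)/2 = 32 - 6*7/2 = 32 - 21 = 11.
       U_Y = n1*n2 - U_X = 48 - 11 = 37.
Step 4: Ties are present, so use the tie-corrected normal approximation (with continuity correction) for the p-value.
Step 5: p-value = 0.105813; compare to alpha = 0.1. fail to reject H0.

U_X = 11, p = 0.105813, fail to reject H0 at alpha = 0.1.


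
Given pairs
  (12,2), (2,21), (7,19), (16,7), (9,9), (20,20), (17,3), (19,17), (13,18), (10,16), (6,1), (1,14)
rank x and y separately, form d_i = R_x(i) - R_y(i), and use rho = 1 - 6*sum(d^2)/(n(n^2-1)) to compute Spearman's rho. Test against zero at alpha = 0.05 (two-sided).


Step 1: Rank x and y separately (midranks; no ties here).
rank(x): 12->7, 2->2, 7->4, 16->9, 9->5, 20->12, 17->10, 19->11, 13->8, 10->6, 6->3, 1->1
rank(y): 2->2, 21->12, 19->10, 7->4, 9->5, 20->11, 3->3, 17->8, 18->9, 16->7, 1->1, 14->6
Step 2: d_i = R_x(i) - R_y(i); compute d_i^2.
  (7-2)^2=25, (2-12)^2=100, (4-10)^2=36, (9-4)^2=25, (5-5)^2=0, (12-11)^2=1, (10-3)^2=49, (11-8)^2=9, (8-9)^2=1, (6-7)^2=1, (3-1)^2=4, (1-6)^2=25
sum(d^2) = 276.
Step 3: rho = 1 - 6*276 / (12*(12^2 - 1)) = 1 - 1656/1716 = 0.034965.
Step 4: Under H0, t = rho * sqrt((n-2)/(1-rho^2)) = 0.1106 ~ t(10).
Step 5: Two-sided p-value from the t-distribution with 10 df = 0.914093.
Step 6: alpha = 0.05. fail to reject H0.

rho = 0.0350, p = 0.914093, fail to reject H0 at alpha = 0.05.


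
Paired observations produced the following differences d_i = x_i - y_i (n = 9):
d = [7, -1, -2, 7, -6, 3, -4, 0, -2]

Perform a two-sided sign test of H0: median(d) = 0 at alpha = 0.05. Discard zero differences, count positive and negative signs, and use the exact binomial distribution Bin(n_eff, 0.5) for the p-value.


Step 1: Discard zero differences. Original n = 9; n_eff = number of nonzero differences = 8.
Nonzero differences (with sign): +7, -1, -2, +7, -6, +3, -4, -2
Step 2: Count signs: positive = 3, negative = 5.
Step 3: Under H0: P(positive) = 0.5, so the number of positives S ~ Bin(8, 0.5).
Step 4: Two-sided exact p-value = sum of Bin(8,0.5) probabilities at or below the observed probability = 0.726562.
Step 5: alpha = 0.05. fail to reject H0.

n_eff = 8, pos = 3, neg = 5, p = 0.726562, fail to reject H0.
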